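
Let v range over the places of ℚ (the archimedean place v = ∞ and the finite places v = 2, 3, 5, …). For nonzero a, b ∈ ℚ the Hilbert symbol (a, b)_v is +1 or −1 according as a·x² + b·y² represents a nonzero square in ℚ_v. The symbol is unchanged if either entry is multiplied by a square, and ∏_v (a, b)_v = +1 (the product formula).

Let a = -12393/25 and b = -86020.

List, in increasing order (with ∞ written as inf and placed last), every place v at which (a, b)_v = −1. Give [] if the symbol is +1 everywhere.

Mod squares: a ≡ -17, b ≡ -21505. Check v ∈ {∞, 2, 3, 5, 11, 17, 23}.
v=17: a=17^1·(≡13), b=17^1·(≡6) mod 17; (13|17)=+1, (6|17)=-1; (−1)^{1·1·8}·(+1)^1·(-1)^1 = -1.
v=23: a=23^0·(≡2), b=23^1·(≡9) mod 23; (2|23)=+1, (9|23)=+1; (−1)^{0·1·11}·(+1)^1·(+1)^0 = +1.
v=5: a=5^-2·(≡2), b=5^1·(≡1) mod 5; (2|5)=-1, (1|5)=+1; (−1)^{-2·1·2}·(-1)^1·(+1)^-2 = -1.
v=11: a=11^0·(≡5), b=11^1·(≡1) mod 11; (5|11)=+1, (1|11)=+1; (−1)^{0·1·5}·(+1)^1·(+1)^0 = +1.
v=3: a=3^6·(≡1), b=3^0·(≡2) mod 3; (1|3)=+1, (2|3)=-1; (−1)^{6·0·1}·(+1)^0·(-1)^6 = +1.
v=∞: -17 < 0 and -21505 < 0  ⇒  (a,b)_∞ = -1.
v=2: v_2(a)=0, v_2(b)=2; units ≡ 7, 7 (mod 8); ε·ε+αω+βω = 1·1+0·0+2·0 ≡ 1  ⇒  (a,b)_2 = -1.
(-17, -21505 / ℚ) ramifies at {2, 5, 17, ∞}: a division algebra.

[2, 5, 17, inf]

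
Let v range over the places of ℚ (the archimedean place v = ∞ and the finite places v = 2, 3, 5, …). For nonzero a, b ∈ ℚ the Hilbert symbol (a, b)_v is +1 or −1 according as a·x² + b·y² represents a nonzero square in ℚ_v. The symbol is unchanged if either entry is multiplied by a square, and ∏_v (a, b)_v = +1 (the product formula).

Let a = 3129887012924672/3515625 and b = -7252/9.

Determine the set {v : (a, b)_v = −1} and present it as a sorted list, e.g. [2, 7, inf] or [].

(a, b) ≡ (2717, -37) mod (ℚ^×)²; places V = {2, 3, 5, 7, 11, 13, 19, 37, ∞}.
(a,b)_7: α=4, u≡1; β=2, v≡3 (mod 7); (1|7)=+1, (3|7)=-1; sign (−1)^0·+1^2·-1^4 = +1.
(a,b)_11: α=1, u≡1; β=0, v≡7 (mod 11); (1|11)=+1, (7|11)=-1; sign (−1)^0·+1^0·-1^1 = -1.
(a,b)_3: α=-2, u≡2; β=-2, v≡2 (mod 3); (2|3)=-1, (2|3)=-1; sign (−1)^0·-1^-2·-1^-2 = +1.
(a,b)_13: α=1, u≡1; β=0, v≡6 (mod 13); (1|13)=+1, (6|13)=-1; sign (−1)^0·+1^0·-1^1 = -1.
(a,b)_37: α=4, u≡26; β=1, v≡7 (mod 37); (26|37)=+1, (7|37)=+1; sign (−1)^0·+1^1·+1^4 = +1.
(a,b)_5: α=-8, u≡3; β=0, v≡2 (mod 5); (3|5)=-1, (2|5)=-1; sign (−1)^0·-1^0·-1^-8 = +1.
(a,b)_19: α=1, u≡8; β=0, v≡7 (mod 19); (8|19)=-1, (7|19)=+1; sign (−1)^0·-1^0·+1^1 = +1.
(a,b)_2: α=8, β=2; u≡5, v≡3 (mod 8); ε(u)ε(v)=0·1, αω(v)=8·1, βω(u)=2·1; sum ≡ 0  ⇒  +1.
(a,b)_∞: sgn(2717)=+, sgn(-37)=−, so +1.
|Ram(2717, -37)| = 2, even; anisotropic at {11, 13}.

[11, 13]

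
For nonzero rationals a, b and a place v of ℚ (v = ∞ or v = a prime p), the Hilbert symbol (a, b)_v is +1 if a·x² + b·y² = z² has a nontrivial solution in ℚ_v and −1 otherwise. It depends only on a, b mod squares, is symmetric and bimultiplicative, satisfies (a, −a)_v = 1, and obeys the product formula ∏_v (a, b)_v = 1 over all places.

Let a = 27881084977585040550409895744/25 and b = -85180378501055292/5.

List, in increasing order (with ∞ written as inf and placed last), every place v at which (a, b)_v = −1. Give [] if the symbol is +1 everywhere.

[3, 7, 17, 41]

(a, b) ≡ (115661, -3315) mod (ℚ^×)²; places V = {2, 3, 5, 7, 13, 17, 31, 41, ∞}.
(a,b)_2: α=6, β=2; u≡5, v≡5 (mod 8); ε(u)ε(v)=0·0, αω(v)=6·1, βω(u)=2·1; sum ≡ 0  ⇒  +1.
(a,b)_31: α=3, u≡24; β=2, v≡25 (mod 31); (24|31)=-1, (25|31)=+1; sign (−1)^0·-1^2·+1^3 = +1.
(a,b)_41: α=3, u≡39; β=2, v≡6 (mod 41); (39|41)=+1, (6|41)=-1; sign (−1)^0·+1^2·-1^3 = -1.
(a,b)_7: α=11, u≡3; β=6, v≡6 (mod 7); (3|7)=-1, (6|7)=-1; sign (−1)^0·-1^6·-1^11 = -1.
(a,b)_3: α=0, u≡2; β=1, v≡2 (mod 3); (2|3)=-1, (2|3)=-1; sign (−1)^0·-1^1·-1^0 = -1.
(a,b)_5: α=-2, u≡4; β=-1, v≡3 (mod 5); (4|5)=+1, (3|5)=-1; sign (−1)^0·+1^-1·-1^-2 = +1.
(a,b)_∞: sgn(115661)=+, sgn(-3315)=−, so +1.
(a,b)_17: α=2, u≡10; β=1, v≡15 (mod 17); (10|17)=-1, (15|17)=+1; sign (−1)^0·-1^1·+1^2 = -1.
(a,b)_13: α=5, u≡7; β=3, v≡11 (mod 13); (7|13)=-1, (11|13)=-1; sign (−1)^0·-1^3·-1^5 = +1.
Ram(115661, -3315) = {3, 7, 17, 41}; no ℚ_3-point on the conic.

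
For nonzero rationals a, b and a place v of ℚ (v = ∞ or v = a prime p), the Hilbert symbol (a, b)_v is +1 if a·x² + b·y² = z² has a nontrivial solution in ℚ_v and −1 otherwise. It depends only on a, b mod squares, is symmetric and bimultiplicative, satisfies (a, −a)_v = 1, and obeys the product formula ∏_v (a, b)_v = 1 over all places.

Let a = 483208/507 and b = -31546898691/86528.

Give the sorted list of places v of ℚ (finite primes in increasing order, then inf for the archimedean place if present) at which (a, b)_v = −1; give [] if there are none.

[11, 19]

(a, b) ≡ (1254, -102) mod (ℚ^×)²; places V = {2, 3, 7, 11, 13, 17, 19, ∞}.
(a,b)_7: α=0, u≡4; β=2, v≡3 (mod 7); (4|7)=+1, (3|7)=-1; sign (−1)^0·+1^2·-1^0 = +1.
(a,b)_17: α=2, u≡15; β=3, v≡10 (mod 17); (15|17)=+1, (10|17)=-1; sign (−1)^0·+1^3·-1^2 = +1.
(a,b)_19: α=1, u≡11; β=2, v≡12 (mod 19); (11|19)=+1, (12|19)=-1; sign (−1)^0·+1^2·-1^1 = -1.
(a,b)_2: α=3, β=-9; u≡3, v≡5 (mod 8); ε(u)ε(v)=1·0, αω(v)=3·1, βω(u)=-9·1; sum ≡ 0  ⇒  +1.
(a,b)_11: α=1, u≡5; β=2, v≡6 (mod 11); (5|11)=+1, (6|11)=-1; sign (−1)^0·+1^2·-1^1 = -1.
(a,b)_13: α=-2, u≡8; β=-2, v≡6 (mod 13); (8|13)=-1, (6|13)=-1; sign (−1)^0·-1^-2·-1^-2 = +1.
(a,b)_∞: sgn(1254)=+, sgn(-102)=−, so +1.
(a,b)_3: α=-1, u≡1; β=1, v≡2 (mod 3); (1|3)=+1, (2|3)=-1; sign (−1)^1·+1^1·-1^-1 = +1.
Ram(1254, -102) = {11, 19}; no ℚ_11-point on the conic.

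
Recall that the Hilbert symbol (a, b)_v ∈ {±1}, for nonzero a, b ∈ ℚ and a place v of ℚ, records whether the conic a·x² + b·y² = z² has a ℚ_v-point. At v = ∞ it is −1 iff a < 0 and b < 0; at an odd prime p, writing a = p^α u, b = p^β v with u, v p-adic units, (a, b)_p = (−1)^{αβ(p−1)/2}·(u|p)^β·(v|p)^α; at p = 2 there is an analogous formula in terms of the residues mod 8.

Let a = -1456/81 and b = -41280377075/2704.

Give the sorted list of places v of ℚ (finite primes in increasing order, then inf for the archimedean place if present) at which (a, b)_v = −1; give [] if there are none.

[7, 13, 17, inf]

(a, b) ≡ (-91, -323) mod (ℚ^×)²; places V = {2, 3, 5, 7, 13, 17, 19, ∞}.
(a,b)_13: α=1, u≡6; β=-2, v≡8 (mod 13); (6|13)=-1, (8|13)=-1; sign (−1)^0·-1^-2·-1^1 = -1.
(a,b)_5: α=0, u≡4; β=2, v≡3 (mod 5); (4|5)=+1, (3|5)=-1; sign (−1)^0·+1^2·-1^0 = +1.
(a,b)_2: α=4, β=-4; u≡5, v≡5 (mod 8); ε(u)ε(v)=0·0, αω(v)=4·1, βω(u)=-4·1; sum ≡ 0  ⇒  +1.
(a,b)_17: α=0, u≡7; β=3, v≡9 (mod 17); (7|17)=-1, (9|17)=+1; sign (−1)^0·-1^3·+1^0 = -1.
(a,b)_3: α=-4, u≡2; β=0, v≡1 (mod 3); (2|3)=-1, (1|3)=+1; sign (−1)^0·-1^0·+1^-4 = +1.
(a,b)_7: α=1, u≡4; β=2, v≡5 (mod 7); (4|7)=+1, (5|7)=-1; sign (−1)^0·+1^2·-1^1 = -1.
(a,b)_19: α=0, u≡9; β=3, v≡12 (mod 19); (9|19)=+1, (12|19)=-1; sign (−1)^0·+1^3·-1^0 = +1.
(a,b)_∞: sgn(-91)=−, sgn(-323)=−, so -1.
|Ram(-91, -323)| = 4, even; anisotropic at {7, 13, 17, ∞}.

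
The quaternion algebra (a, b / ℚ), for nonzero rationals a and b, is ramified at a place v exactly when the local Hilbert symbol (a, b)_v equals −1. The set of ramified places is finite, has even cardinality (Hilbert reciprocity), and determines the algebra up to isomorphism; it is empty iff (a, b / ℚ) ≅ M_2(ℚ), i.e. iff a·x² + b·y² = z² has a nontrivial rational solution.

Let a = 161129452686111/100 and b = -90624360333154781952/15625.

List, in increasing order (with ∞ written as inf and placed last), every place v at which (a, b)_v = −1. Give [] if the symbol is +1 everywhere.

(a, b) ≡ (238119, -3095547) mod (ℚ^×)²; places V = {2, 3, 5, 7, 13, 17, 23, 29, ∞}.
(a,b)_17: α=1, u≡13; β=1, v≡1 (mod 17); (13|17)=+1, (1|17)=+1; sign (−1)^0·+1^1·+1^1 = +1.
(a,b)_3: α=3, u≡2; β=3, v≡1 (mod 3); (2|3)=-1, (1|3)=+1; sign (−1)^1·-1^3·+1^3 = +1.
(a,b)_29: α=3, u≡28; β=3, v≡16 (mod 29); (28|29)=+1, (16|29)=+1; sign (−1)^0·+1^3·+1^3 = +1.
(a,b)_2: α=-2, β=8; u≡7, v≡5 (mod 8); ε(u)ε(v)=1·0, αω(v)=-2·1, βω(u)=8·0; sum ≡ 0  ⇒  +1.
(a,b)_7: α=1, u≡2; β=1, v≡2 (mod 7); (2|7)=+1, (2|7)=+1; sign (−1)^1·+1^1·+1^1 = -1.
(a,b)_∞: sgn(238119)=+, sgn(-3095547)=−, so +1.
(a,b)_5: α=-2, u≡4; β=-6, v≡3 (mod 5); (4|5)=+1, (3|5)=-1; sign (−1)^0·+1^-6·-1^-2 = +1.
(a,b)_23: α=3, u≡6; β=3, v≡14 (mod 23); (6|23)=+1, (14|23)=-1; sign (−1)^1·+1^3·-1^3 = +1.
(a,b)_13: α=2, u≡7; β=5, v≡8 (mod 13); (7|13)=-1, (8|13)=-1; sign (−1)^0·-1^5·-1^2 = -1.
Ram(238119, -3095547) = {7, 13}; no ℚ_7-point on the conic.

[7, 13]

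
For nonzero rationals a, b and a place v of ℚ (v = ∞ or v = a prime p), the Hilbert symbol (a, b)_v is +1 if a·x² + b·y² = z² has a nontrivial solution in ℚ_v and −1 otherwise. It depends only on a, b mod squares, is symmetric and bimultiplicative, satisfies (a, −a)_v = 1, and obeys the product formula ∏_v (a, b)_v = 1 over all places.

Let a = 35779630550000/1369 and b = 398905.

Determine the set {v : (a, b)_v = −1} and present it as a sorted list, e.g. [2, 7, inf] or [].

[17, 19]

(a, b) ≡ (95, 1105) mod (ℚ^×)²; places V = {2, 5, 13, 17, 19, 37, ∞}.
(a,b)_∞: sgn(95)=+, sgn(1105)=+, so +1.
(a,b)_5: α=5, u≡4; β=1, v≡1 (mod 5); (4|5)=+1, (1|5)=+1; sign (−1)^0·+1^1·+1^5 = +1.
(a,b)_13: α=0, u≡3; β=1, v≡5 (mod 13); (3|13)=+1, (5|13)=-1; sign (−1)^0·+1^1·-1^0 = +1.
(a,b)_19: α=5, u≡6; β=2, v≡3 (mod 19); (6|19)=+1, (3|19)=-1; sign (−1)^0·+1^2·-1^5 = -1.
(a,b)_2: α=4, β=0; u≡7, v≡1 (mod 8); ε(u)ε(v)=1·0, αω(v)=4·0, βω(u)=0·0; sum ≡ 0  ⇒  +1.
(a,b)_37: α=-2, u≡33; β=0, v≡8 (mod 37); (33|37)=+1, (8|37)=-1; sign (−1)^0·+1^0·-1^-2 = +1.
(a,b)_17: α=2, u≡5; β=1, v≡5 (mod 17); (5|17)=-1, (5|17)=-1; sign (−1)^0·-1^1·-1^2 = -1.
|Ram(95, 1105)| = 2, even; anisotropic at {17, 19}.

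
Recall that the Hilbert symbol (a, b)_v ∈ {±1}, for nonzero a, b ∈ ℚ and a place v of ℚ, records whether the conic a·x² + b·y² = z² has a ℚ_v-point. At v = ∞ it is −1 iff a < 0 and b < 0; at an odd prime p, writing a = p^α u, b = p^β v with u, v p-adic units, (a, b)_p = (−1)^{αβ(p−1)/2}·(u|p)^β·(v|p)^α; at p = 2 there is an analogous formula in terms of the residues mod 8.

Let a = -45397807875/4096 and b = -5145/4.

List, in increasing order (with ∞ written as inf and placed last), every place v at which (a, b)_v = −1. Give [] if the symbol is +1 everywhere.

[5, inf]

(a, b) ≡ (-35, -105) mod (ℚ^×)²; places V = {2, 3, 5, 7, ∞}.
(a,b)_5: α=3, u≡2; β=1, v≡4 (mod 5); (2|5)=-1, (4|5)=+1; sign (−1)^0·-1^1·+1^3 = -1.
(a,b)_7: α=9, u≡2; β=3, v≡5 (mod 7); (2|7)=+1, (5|7)=-1; sign (−1)^1·+1^3·-1^9 = +1.
(a,b)_2: α=-12, β=-2; u≡5, v≡7 (mod 8); ε(u)ε(v)=0·1, αω(v)=-12·0, βω(u)=-2·1; sum ≡ 0  ⇒  +1.
(a,b)_∞: sgn(-35)=−, sgn(-105)=−, so -1.
(a,b)_3: α=2, u≡1; β=1, v≡1 (mod 3); (1|3)=+1, (1|3)=+1; sign (−1)^0·+1^1·+1^2 = +1.
Ram(-35, -105) = {5, ∞}; no ℚ_5-point on the conic.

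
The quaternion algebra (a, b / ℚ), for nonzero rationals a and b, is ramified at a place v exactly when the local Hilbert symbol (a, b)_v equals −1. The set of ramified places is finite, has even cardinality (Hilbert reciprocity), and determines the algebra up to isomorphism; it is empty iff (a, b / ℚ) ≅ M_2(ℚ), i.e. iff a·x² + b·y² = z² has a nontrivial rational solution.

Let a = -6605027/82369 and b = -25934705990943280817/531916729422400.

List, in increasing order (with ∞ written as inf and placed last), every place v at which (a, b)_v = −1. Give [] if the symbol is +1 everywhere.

Mod squares: a ≡ -323, b ≡ -17. Check v ∈ {∞, 2, 5, 7, 11, 13, 17, 19, 41}.
v=11: a=11^2·(≡6), b=11^6·(≡4) mod 11; (6|11)=-1, (4|11)=+1; (−1)^{2·6·5}·(-1)^6·(+1)^2 = +1.
v=41: a=41^-2·(≡4), b=41^-4·(≡13) mod 41; (4|41)=+1, (13|41)=-1; (−1)^{-2·-4·20}·(+1)^-4·(-1)^-2 = +1.
v=7: a=7^-2·(≡5), b=7^-6·(≡2) mod 7; (5|7)=-1, (2|7)=+1; (−1)^{-2·-6·3}·(-1)^-6·(+1)^-2 = +1.
v=2: v_2(a)=0, v_2(b)=-6; units ≡ 5, 7 (mod 8); ε·ε+αω+βω = 0·1+0·0+-6·1 ≡ 0  ⇒  (a,b)_2 = +1.
v=17: a=17^1·(≡1), b=17^5·(≡9) mod 17; (1|17)=+1, (9|17)=+1; (−1)^{1·5·8}·(+1)^5·(+1)^1 = +1.
v=∞: -323 < 0 and -17 < 0  ⇒  (a,b)_∞ = -1.
v=19: a=19^1·(≡12), b=19^2·(≡14) mod 19; (12|19)=-1, (14|19)=-1; (−1)^{1·2·9}·(-1)^2·(-1)^1 = -1.
v=5: a=5^0·(≡2), b=5^-2·(≡3) mod 5; (2|5)=-1, (3|5)=-1; (−1)^{0·-2·2}·(-1)^-2·(-1)^0 = +1.
v=13: a=13^2·(≡8), b=13^4·(≡10) mod 13; (8|13)=-1, (10|13)=+1; (−1)^{2·4·6}·(-1)^4·(+1)^2 = +1.
Ram(-323, -17) = {19, ∞}; no ℚ_19-point on the conic.

[19, inf]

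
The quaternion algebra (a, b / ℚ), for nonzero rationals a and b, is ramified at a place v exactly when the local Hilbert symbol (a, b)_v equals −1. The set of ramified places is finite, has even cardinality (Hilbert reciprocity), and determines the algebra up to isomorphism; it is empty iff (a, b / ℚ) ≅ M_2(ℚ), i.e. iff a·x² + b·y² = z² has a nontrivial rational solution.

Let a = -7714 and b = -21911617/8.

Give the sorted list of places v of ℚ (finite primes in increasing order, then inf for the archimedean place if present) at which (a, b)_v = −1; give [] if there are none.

[2, 7, 13, 23, 29, inf]

(a, b) ≡ (-7714, -121394) mod (ℚ^×)²; places V = {2, 7, 13, 19, 23, 29, ∞}.
(a,b)_∞: sgn(-7714)=−, sgn(-121394)=−, so -1.
(a,b)_13: α=0, u≡8; β=1, v≡4 (mod 13); (8|13)=-1, (4|13)=+1; sign (−1)^0·-1^1·+1^0 = -1.
(a,b)_29: α=1, u≡24; β=1, v≡10 (mod 29); (24|29)=+1, (10|29)=-1; sign (−1)^0·+1^1·-1^1 = -1.
(a,b)_23: α=0, u≡14; β=1, v≡12 (mod 23); (14|23)=-1, (12|23)=+1; sign (−1)^0·-1^1·+1^0 = -1.
(a,b)_19: α=1, u≡12; β=2, v≡1 (mod 19); (12|19)=-1, (1|19)=+1; sign (−1)^0·-1^2·+1^1 = +1.
(a,b)_2: α=1, β=-3; u≡7, v≡7 (mod 8); ε(u)ε(v)=1·1, αω(v)=1·0, βω(u)=-3·0; sum ≡ 1  ⇒  -1.
(a,b)_7: α=1, u≡4; β=1, v≡1 (mod 7); (4|7)=+1, (1|7)=+1; sign (−1)^1·+1^1·+1^1 = -1.
|Ram(-7714, -121394)| = 6, even; anisotropic at {2, 7, 13, 23, 29, ∞}.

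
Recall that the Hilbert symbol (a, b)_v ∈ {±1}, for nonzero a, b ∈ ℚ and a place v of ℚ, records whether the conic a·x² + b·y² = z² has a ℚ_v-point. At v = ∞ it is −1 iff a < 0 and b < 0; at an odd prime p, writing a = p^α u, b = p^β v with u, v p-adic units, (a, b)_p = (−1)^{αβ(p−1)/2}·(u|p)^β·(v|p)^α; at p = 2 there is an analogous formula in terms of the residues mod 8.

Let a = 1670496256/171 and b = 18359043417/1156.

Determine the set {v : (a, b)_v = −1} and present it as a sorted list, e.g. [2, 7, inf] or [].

(a, b) ≡ (1937221, 149017) mod (ℚ^×)²; places V = {2, 3, 11, 13, 17, 19, 23, 31, ∞}.
(a,b)_2: α=14, β=-2; u≡5, v≡1 (mod 8); ε(u)ε(v)=0·0, αω(v)=14·0, βω(u)=-2·1; sum ≡ 0  ⇒  +1.
(a,b)_31: α=1, u≡3; β=1, v≡5 (mod 31); (3|31)=-1, (5|31)=+1; sign (−1)^1·-1^1·+1^1 = +1.
(a,b)_3: α=-2, u≡1; β=6, v≡1 (mod 3); (1|3)=+1, (1|3)=+1; sign (−1)^0·+1^6·+1^-2 = +1.
(a,b)_19: α=-1, u≡16; β=1, v≡13 (mod 19); (16|19)=+1, (13|19)=-1; sign (−1)^1·+1^1·-1^-1 = +1.
(a,b)_11: α=1, u≡4; β=1, v≡6 (mod 11); (4|11)=+1, (6|11)=-1; sign (−1)^1·+1^1·-1^1 = +1.
(a,b)_23: α=1, u≡9; β=1, v≡4 (mod 23); (9|23)=+1, (4|23)=+1; sign (−1)^1·+1^1·+1^1 = -1.
(a,b)_∞: sgn(1937221)=+, sgn(149017)=+, so +1.
(a,b)_17: α=0, u≡11; β=-2, v≡6 (mod 17); (11|17)=-1, (6|17)=-1; sign (−1)^0·-1^-2·-1^0 = +1.
(a,b)_13: α=1, u≡8; β=2, v≡2 (mod 13); (8|13)=-1, (2|13)=-1; sign (−1)^0·-1^2·-1^1 = -1.
Ram(1937221, 149017) = {13, 23}; no ℚ_13-point on the conic.

[13, 23]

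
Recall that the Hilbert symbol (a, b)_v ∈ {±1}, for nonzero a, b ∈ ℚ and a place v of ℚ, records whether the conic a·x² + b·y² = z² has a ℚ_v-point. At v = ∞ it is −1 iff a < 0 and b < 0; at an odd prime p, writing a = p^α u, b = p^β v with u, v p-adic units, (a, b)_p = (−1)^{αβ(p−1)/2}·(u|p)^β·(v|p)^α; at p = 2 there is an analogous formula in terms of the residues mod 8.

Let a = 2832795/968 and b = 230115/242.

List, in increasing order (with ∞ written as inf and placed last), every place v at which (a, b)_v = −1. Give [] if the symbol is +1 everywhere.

[2, 3, 5, 17]

Mod squares: a ≡ 1190, b ≡ 870. Check v ∈ {∞, 2, 3, 5, 7, 11, 17, 23, 29}.
v=3: a=3^2·(≡2), b=3^1·(≡2) mod 3; (2|3)=-1, (2|3)=-1; (−1)^{2·1·1}·(-1)^1·(-1)^2 = -1.
v=11: a=11^-2·(≡8), b=11^-2·(≡3) mod 11; (8|11)=-1, (3|11)=+1; (−1)^{-2·-2·5}·(-1)^-2·(+1)^-2 = +1.
v=2: v_2(a)=-3, v_2(b)=-1; units ≡ 3, 3 (mod 8); ε·ε+αω+βω = 1·1+-3·1+-1·1 ≡ 1  ⇒  (a,b)_2 = -1.
v=7: a=7^1·(≡4), b=7^0·(≡1) mod 7; (4|7)=+1, (1|7)=+1; (−1)^{1·0·3}·(+1)^0·(+1)^1 = +1.
v=∞: 1190 > 0 and 870 > 0  ⇒  (a,b)_∞ = +1.
v=5: a=5^1·(≡3), b=5^1·(≡4) mod 5; (3|5)=-1, (4|5)=+1; (−1)^{1·1·2}·(-1)^1·(+1)^1 = -1.
v=23: a=23^2·(≡21), b=23^2·(≡19) mod 23; (21|23)=-1, (19|23)=-1; (−1)^{2·2·11}·(-1)^2·(-1)^2 = +1.
v=29: a=29^0·(≡20), b=29^1·(≡25) mod 29; (20|29)=+1, (25|29)=+1; (−1)^{0·1·14}·(+1)^1·(+1)^0 = +1.
v=17: a=17^1·(≡16), b=17^0·(≡5) mod 17; (16|17)=+1, (5|17)=-1; (−1)^{1·0·8}·(+1)^0·(-1)^1 = -1.
|Ram(1190, 870)| = 4, even; anisotropic at {2, 3, 5, 17}.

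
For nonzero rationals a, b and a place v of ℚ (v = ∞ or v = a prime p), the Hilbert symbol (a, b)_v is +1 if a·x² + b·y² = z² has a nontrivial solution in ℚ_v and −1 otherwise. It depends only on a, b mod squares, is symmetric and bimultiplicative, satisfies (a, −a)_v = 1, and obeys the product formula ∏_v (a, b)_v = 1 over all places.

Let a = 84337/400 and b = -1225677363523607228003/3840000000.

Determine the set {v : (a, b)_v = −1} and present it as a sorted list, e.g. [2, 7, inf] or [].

Mod squares: a ≡ 697, b ≡ -8897205. Check v ∈ {∞, 2, 3, 5, 7, 11, 17, 23, 37, 41}.
v=41: a=41^1·(≡28), b=41^3·(≡31) mod 41; (28|41)=-1, (31|41)=+1; (−1)^{1·3·20}·(-1)^3·(+1)^1 = -1.
v=17: a=17^1·(≡11), b=17^3·(≡11) mod 17; (11|17)=-1, (11|17)=-1; (−1)^{1·3·8}·(-1)^3·(-1)^1 = +1.
v=7: a=7^0·(≡1), b=7^4·(≡6) mod 7; (1|7)=+1, (6|7)=-1; (−1)^{0·4·3}·(+1)^4·(-1)^0 = +1.
v=5: a=5^-2·(≡2), b=5^-7·(≡1) mod 5; (2|5)=-1, (1|5)=+1; (−1)^{-2·-7·2}·(-1)^-7·(+1)^-2 = -1.
v=2: v_2(a)=-4, v_2(b)=-14; units ≡ 1, 3 (mod 8); ε·ε+αω+βω = 0·1+-4·1+-14·0 ≡ 0  ⇒  (a,b)_2 = +1.
v=37: a=37^0·(≡35), b=37^1·(≡5) mod 37; (35|37)=-1, (5|37)=-1; (−1)^{0·1·18}·(-1)^1·(-1)^0 = -1.
v=3: a=3^0·(≡1), b=3^-1·(≡2) mod 3; (1|3)=+1, (2|3)=-1; (−1)^{0·-1·1}·(+1)^-1·(-1)^0 = +1.
v=23: a=23^0·(≡20), b=23^1·(≡13) mod 23; (20|23)=-1, (13|23)=+1; (−1)^{0·1·11}·(-1)^1·(+1)^0 = -1.
v=11: a=11^2·(≡1), b=11^6·(≡2) mod 11; (1|11)=+1, (2|11)=-1; (−1)^{2·6·5}·(+1)^6·(-1)^2 = +1.
v=∞: 697 > 0 and -8897205 < 0  ⇒  (a,b)_∞ = +1.
(697, -8897205 / ℚ) ramifies at {5, 23, 37, 41}: a division algebra.

[5, 23, 37, 41]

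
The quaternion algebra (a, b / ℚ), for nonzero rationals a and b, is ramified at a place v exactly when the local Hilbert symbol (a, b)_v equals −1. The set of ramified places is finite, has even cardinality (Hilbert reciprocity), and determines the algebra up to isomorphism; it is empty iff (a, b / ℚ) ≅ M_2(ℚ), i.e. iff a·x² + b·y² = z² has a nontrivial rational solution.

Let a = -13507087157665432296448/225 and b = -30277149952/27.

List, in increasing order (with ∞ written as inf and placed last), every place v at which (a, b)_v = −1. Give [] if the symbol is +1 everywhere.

[3, 23, 41, inf]

(a, b) ≡ (-943, -399) mod (ℚ^×)²; places V = {2, 3, 5, 7, 19, 23, 41, ∞}.
(a,b)_3: α=-2, u≡2; β=-3, v≡2 (mod 3); (2|3)=-1, (2|3)=-1; sign (−1)^0·-1^-3·-1^-2 = -1.
(a,b)_23: α=5, u≡19; β=2, v≡19 (mod 23); (19|23)=-1, (19|23)=-1; sign (−1)^0·-1^2·-1^5 = -1.
(a,b)_∞: sgn(-943)=−, sgn(-399)=−, so -1.
(a,b)_41: α=5, u≡36; β=2, v≡30 (mod 41); (36|41)=+1, (30|41)=-1; sign (−1)^0·+1^2·-1^5 = -1.
(a,b)_5: α=-2, u≡3; β=0, v≡4 (mod 5); (3|5)=-1, (4|5)=+1; sign (−1)^0·-1^0·+1^-2 = +1.
(a,b)_7: α=2, u≡4; β=1, v≡3 (mod 7); (4|7)=+1, (3|7)=-1; sign (−1)^0·+1^1·-1^2 = +1.
(a,b)_2: α=10, β=8; u≡1, v≡1 (mod 8); ε(u)ε(v)=0·0, αω(v)=10·0, βω(u)=8·0; sum ≡ 0  ⇒  +1.
(a,b)_19: α=2, u≡11; β=1, v≡6 (mod 19); (11|19)=+1, (6|19)=+1; sign (−1)^0·+1^1·+1^2 = +1.
|Ram(-943, -399)| = 4, even; anisotropic at {3, 23, 41, ∞}.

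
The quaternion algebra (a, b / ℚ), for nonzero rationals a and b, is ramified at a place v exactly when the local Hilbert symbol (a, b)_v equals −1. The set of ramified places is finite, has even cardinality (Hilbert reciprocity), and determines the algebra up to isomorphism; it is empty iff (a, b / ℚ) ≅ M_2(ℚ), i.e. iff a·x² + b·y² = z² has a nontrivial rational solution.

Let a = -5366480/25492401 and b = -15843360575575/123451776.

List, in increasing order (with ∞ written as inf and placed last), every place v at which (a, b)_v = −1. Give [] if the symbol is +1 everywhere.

Mod squares: a ≡ -5, b ≡ -1482. Check v ∈ {∞, 2, 3, 5, 7, 11, 13, 17, 19, 37}.
v=5: a=5^1·(≡4), b=5^2·(≡2) mod 5; (4|5)=+1, (2|5)=-1; (−1)^{1·2·2}·(+1)^2·(-1)^1 = -1.
v=3: a=3^-6·(≡1), b=3^-9·(≡1) mod 3; (1|3)=+1, (1|3)=+1; (−1)^{-6·-9·1}·(+1)^-9·(+1)^-6 = +1.
v=2: v_2(a)=4, v_2(b)=-7; units ≡ 3, 3 (mod 8); ε·ε+αω+βω = 1·1+4·1+-7·1 ≡ 0  ⇒  (a,b)_2 = +1.
v=13: a=13^0·(≡2), b=13^1·(≡12) mod 13; (2|13)=-1, (12|13)=+1; (−1)^{0·1·6}·(-1)^1·(+1)^0 = -1.
v=37: a=37^2·(≡5), b=37^6·(≡29) mod 37; (5|37)=-1, (29|37)=-1; (−1)^{2·6·18}·(-1)^6·(-1)^2 = +1.
v=11: a=11^-2·(≡10), b=11^0·(≡9) mod 11; (10|11)=-1, (9|11)=+1; (−1)^{-2·0·5}·(-1)^0·(+1)^-2 = +1.
v=17: a=17^-2·(≡14), b=17^0·(≡14) mod 17; (14|17)=-1, (14|17)=-1; (−1)^{-2·0·8}·(-1)^0·(-1)^-2 = +1.
v=19: a=19^0·(≡18), b=19^1·(≡1) mod 19; (18|19)=-1, (1|19)=+1; (−1)^{0·1·9}·(-1)^1·(+1)^0 = -1.
v=7: a=7^2·(≡4), b=7^-2·(≡4) mod 7; (4|7)=+1, (4|7)=+1; (−1)^{2·-2·3}·(+1)^-2·(+1)^2 = +1.
v=∞: -5 < 0 and -1482 < 0  ⇒  (a,b)_∞ = -1.
|Ram(-5, -1482)| = 4, even; anisotropic at {5, 13, 19, ∞}.

[5, 13, 19, inf]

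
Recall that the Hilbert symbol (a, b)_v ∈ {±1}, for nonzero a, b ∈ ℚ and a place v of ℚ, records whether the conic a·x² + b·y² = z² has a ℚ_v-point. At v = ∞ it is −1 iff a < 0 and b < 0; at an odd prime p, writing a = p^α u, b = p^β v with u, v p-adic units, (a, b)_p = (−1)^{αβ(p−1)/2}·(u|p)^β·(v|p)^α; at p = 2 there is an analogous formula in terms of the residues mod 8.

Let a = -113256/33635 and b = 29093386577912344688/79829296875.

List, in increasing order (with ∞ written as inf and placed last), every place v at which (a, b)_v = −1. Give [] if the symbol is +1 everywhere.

[2, 3]

Mod squares: a ≡ -910, b ≡ 429. Check v ∈ {∞, 2, 3, 5, 7, 11, 13, 19, 29, 31}.
v=29: a=29^0·(≡8), b=29^-2·(≡9) mod 29; (8|29)=-1, (9|29)=+1; (−1)^{0·-2·14}·(-1)^-2·(+1)^0 = +1.
v=5: a=5^-1·(≡2), b=5^-8·(≡1) mod 5; (2|5)=-1, (1|5)=+1; (−1)^{-1·-8·2}·(-1)^-8·(+1)^-1 = +1.
v=7: a=7^-1·(≡6), b=7^6·(≡4) mod 7; (6|7)=-1, (4|7)=+1; (−1)^{-1·6·3}·(-1)^6·(+1)^-1 = +1.
v=2: v_2(a)=3, v_2(b)=4; units ≡ 1, 5 (mod 8); ε·ε+αω+βω = 0·0+3·1+4·0 ≡ 1  ⇒  (a,b)_2 = -1.
v=19: a=19^0·(≡12), b=19^2·(≡4) mod 19; (12|19)=-1, (4|19)=+1; (−1)^{0·2·9}·(-1)^2·(+1)^0 = +1.
v=3: a=3^2·(≡2), b=3^-5·(≡2) mod 3; (2|3)=-1, (2|3)=-1; (−1)^{2·-5·1}·(-1)^-5·(-1)^2 = -1.
v=∞: -910 < 0 and 429 > 0  ⇒  (a,b)_∞ = +1.
v=11: a=11^2·(≡4), b=11^7·(≡6) mod 11; (4|11)=+1, (6|11)=-1; (−1)^{2·7·5}·(+1)^7·(-1)^2 = +1.
v=13: a=13^1·(≡6), b=13^3·(≡6) mod 13; (6|13)=-1, (6|13)=-1; (−1)^{1·3·6}·(-1)^3·(-1)^1 = +1.
v=31: a=31^-2·(≡20), b=31^0·(≡24) mod 31; (20|31)=+1, (24|31)=-1; (−1)^{-2·0·15}·(+1)^0·(-1)^-2 = +1.
Ram(-910, 429) = {2, 3}; no ℚ_2-point on the conic.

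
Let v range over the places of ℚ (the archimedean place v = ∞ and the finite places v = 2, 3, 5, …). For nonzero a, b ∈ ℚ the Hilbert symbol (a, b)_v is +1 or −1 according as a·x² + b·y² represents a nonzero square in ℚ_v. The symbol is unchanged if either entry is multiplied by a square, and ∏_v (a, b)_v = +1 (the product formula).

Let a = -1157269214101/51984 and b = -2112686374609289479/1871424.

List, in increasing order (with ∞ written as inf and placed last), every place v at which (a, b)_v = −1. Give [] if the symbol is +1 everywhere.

[17, 29, 31, inf]

Mod squares: a ≡ -106981, b ≡ -31. Check v ∈ {∞, 2, 3, 7, 11, 13, 17, 19, 23, 29, 31}.
v=11: a=11^2·(≡1), b=11^2·(≡10) mod 11; (1|11)=+1, (10|11)=-1; (−1)^{2·2·5}·(+1)^2·(-1)^2 = +1.
v=31: a=31^1·(≡30), b=31^1·(≡27) mod 31; (30|31)=-1, (27|31)=-1; (−1)^{1·1·15}·(-1)^1·(-1)^1 = -1.
v=29: a=29^1·(≡4), b=29^2·(≡12) mod 29; (4|29)=+1, (12|29)=-1; (−1)^{1·2·14}·(+1)^2·(-1)^1 = -1.
v=13: a=13^2·(≡9), b=13^2·(≡7) mod 13; (9|13)=+1, (7|13)=-1; (−1)^{2·2·6}·(+1)^2·(-1)^2 = +1.
v=19: a=19^-2·(≡15), b=19^-2·(≡4) mod 19; (15|19)=-1, (4|19)=+1; (−1)^{-2·-2·9}·(-1)^-2·(+1)^-2 = +1.
v=7: a=7^1·(≡6), b=7^2·(≡2) mod 7; (6|7)=-1, (2|7)=+1; (−1)^{1·2·3}·(-1)^2·(+1)^1 = +1.
v=∞: -106981 < 0 and -31 < 0  ⇒  (a,b)_∞ = -1.
v=23: a=23^2·(≡19), b=23^4·(≡5) mod 23; (19|23)=-1, (5|23)=-1; (−1)^{2·4·11}·(-1)^4·(-1)^2 = +1.
v=3: a=3^-2·(≡2), b=3^-4·(≡2) mod 3; (2|3)=-1, (2|3)=-1; (−1)^{-2·-4·1}·(-1)^-4·(-1)^-2 = +1.
v=2: v_2(a)=-4, v_2(b)=-6; units ≡ 3, 1 (mod 8); ε·ε+αω+βω = 1·0+-4·0+-6·1 ≡ 0  ⇒  (a,b)_2 = +1.
v=17: a=17^1·(≡11), b=17^2·(≡6) mod 17; (11|17)=-1, (6|17)=-1; (−1)^{1·2·8}·(-1)^2·(-1)^1 = -1.
Ram(-106981, -31) = {17, 29, 31, ∞}; no ℚ_17-point on the conic.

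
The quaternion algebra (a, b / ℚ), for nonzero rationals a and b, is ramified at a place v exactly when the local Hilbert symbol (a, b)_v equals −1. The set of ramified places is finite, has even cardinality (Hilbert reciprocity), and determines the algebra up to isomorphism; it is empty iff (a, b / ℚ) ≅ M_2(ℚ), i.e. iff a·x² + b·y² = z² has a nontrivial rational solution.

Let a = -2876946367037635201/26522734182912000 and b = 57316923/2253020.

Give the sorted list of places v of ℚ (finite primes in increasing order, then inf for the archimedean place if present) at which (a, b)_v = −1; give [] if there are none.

[5, 19]

Mod squares: a ≡ -5, b ≡ 285. Check v ∈ {∞, 2, 3, 5, 7, 11, 17, 19, 31, 47}.
v=47: a=47^6·(≡14), b=47^2·(≡32) mod 47; (14|47)=+1, (32|47)=+1; (−1)^{6·2·23}·(+1)^2·(+1)^6 = +1.
v=19: a=19^-2·(≡14), b=19^-1·(≡3) mod 19; (14|19)=-1, (3|19)=-1; (−1)^{-2·-1·9}·(-1)^-1·(-1)^-2 = -1.
v=31: a=31^4·(≡22), b=31^2·(≡15) mod 31; (22|31)=-1, (15|31)=-1; (−1)^{4·2·15}·(-1)^2·(-1)^4 = +1.
v=11: a=11^-6·(≡8), b=11^-2·(≡6) mod 11; (8|11)=-1, (6|11)=-1; (−1)^{-6·-2·5}·(-1)^-2·(-1)^-6 = +1.
v=2: v_2(a)=-12, v_2(b)=-2; units ≡ 3, 5 (mod 8); ε·ε+αω+βω = 1·0+-12·1+-2·1 ≡ 0  ⇒  (a,b)_2 = +1.
v=5: a=5^-3·(≡4), b=5^-1·(≡2) mod 5; (4|5)=+1, (2|5)=-1; (−1)^{-3·-1·2}·(+1)^-1·(-1)^-3 = -1.
v=17: a=17^2·(≡10), b=17^0·(≡8) mod 17; (10|17)=-1, (8|17)=+1; (−1)^{2·0·8}·(-1)^0·(+1)^2 = +1.
v=3: a=3^-4·(≡1), b=3^3·(≡2) mod 3; (1|3)=+1, (2|3)=-1; (−1)^{-4·3·1}·(+1)^3·(-1)^-4 = +1.
v=∞: -5 < 0 and 285 > 0  ⇒  (a,b)_∞ = +1.
v=7: a=7^0·(≡4), b=7^-2·(≡5) mod 7; (4|7)=+1, (5|7)=-1; (−1)^{0·-2·3}·(+1)^-2·(-1)^0 = +1.
|Ram(-5, 285)| = 2, even; anisotropic at {5, 19}.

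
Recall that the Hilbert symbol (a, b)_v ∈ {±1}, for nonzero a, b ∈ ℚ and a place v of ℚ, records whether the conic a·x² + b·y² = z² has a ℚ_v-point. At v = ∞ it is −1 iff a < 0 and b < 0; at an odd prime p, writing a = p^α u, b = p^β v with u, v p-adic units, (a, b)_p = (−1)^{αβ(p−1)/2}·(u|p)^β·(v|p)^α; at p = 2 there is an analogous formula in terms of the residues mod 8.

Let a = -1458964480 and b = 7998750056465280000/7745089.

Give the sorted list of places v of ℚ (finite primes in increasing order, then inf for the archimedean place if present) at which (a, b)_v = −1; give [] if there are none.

[5, 19]

(a, b) ≡ (-4930, 323) mod (ℚ^×)²; places V = {2, 3, 5, 7, 11, 17, 19, 23, 29, ∞}.
(a,b)_11: α=0, u≡5; β=-4, v≡9 (mod 11); (5|11)=+1, (9|11)=+1; sign (−1)^0·+1^-4·+1^0 = +1.
(a,b)_2: α=11, β=10; u≡7, v≡3 (mod 8); ε(u)ε(v)=1·1, αω(v)=11·1, βω(u)=10·0; sum ≡ 0  ⇒  +1.
(a,b)_29: α=1, u≡22; β=2, v≡22 (mod 29); (22|29)=+1, (22|29)=+1; sign (−1)^0·+1^2·+1^1 = +1.
(a,b)_17: α=3, u≡13; β=3, v≡9 (mod 17); (13|17)=+1, (9|17)=+1; sign (−1)^0·+1^3·+1^3 = +1.
(a,b)_∞: sgn(-4930)=−, sgn(323)=+, so +1.
(a,b)_23: α=0, u≡17; β=-2, v≡8 (mod 23); (17|23)=-1, (8|23)=+1; sign (−1)^0·-1^-2·+1^0 = +1.
(a,b)_7: α=0, u≡6; β=2, v≡4 (mod 7); (6|7)=-1, (4|7)=+1; sign (−1)^0·-1^2·+1^0 = +1.
(a,b)_3: α=0, u≡2; β=2, v≡2 (mod 3); (2|3)=-1, (2|3)=-1; sign (−1)^0·-1^2·-1^0 = +1.
(a,b)_19: α=0, u≡15; β=3, v≡5 (mod 19); (15|19)=-1, (5|19)=+1; sign (−1)^0·-1^3·+1^0 = -1.
(a,b)_5: α=1, u≡4; β=4, v≡2 (mod 5); (4|5)=+1, (2|5)=-1; sign (−1)^0·+1^4·-1^1 = -1.
(-4930, 323 / ℚ) ramifies at {5, 19}: a division algebra.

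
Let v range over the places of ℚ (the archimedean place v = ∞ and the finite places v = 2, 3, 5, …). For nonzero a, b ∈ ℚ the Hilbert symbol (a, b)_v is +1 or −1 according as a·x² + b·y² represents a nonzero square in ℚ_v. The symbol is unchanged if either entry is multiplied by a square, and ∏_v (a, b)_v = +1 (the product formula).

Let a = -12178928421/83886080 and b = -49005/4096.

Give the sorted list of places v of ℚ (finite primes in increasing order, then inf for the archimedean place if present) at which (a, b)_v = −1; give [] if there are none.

[2, inf]

(a, b) ≡ (-145, -5) mod (ℚ^×)²; places V = {2, 3, 5, 11, 23, 29, ∞}.
(a,b)_29: α=1, u≡28; β=0, v≡9 (mod 29); (28|29)=+1, (9|29)=+1; sign (−1)^0·+1^0·+1^1 = +1.
(a,b)_3: α=8, u≡2; β=4, v≡1 (mod 3); (2|3)=-1, (1|3)=+1; sign (−1)^0·-1^4·+1^8 = +1.
(a,b)_23: α=2, u≡3; β=0, v≡4 (mod 23); (3|23)=+1, (4|23)=+1; sign (−1)^0·+1^0·+1^2 = +1.
(a,b)_∞: sgn(-145)=−, sgn(-5)=−, so -1.
(a,b)_11: α=2, u≡3; β=2, v≡6 (mod 11); (3|11)=+1, (6|11)=-1; sign (−1)^0·+1^2·-1^2 = +1.
(a,b)_5: α=-1, u≡4; β=1, v≡4 (mod 5); (4|5)=+1, (4|5)=+1; sign (−1)^0·+1^1·+1^-1 = +1.
(a,b)_2: α=-24, β=-12; u≡7, v≡3 (mod 8); ε(u)ε(v)=1·1, αω(v)=-24·1, βω(u)=-12·0; sum ≡ 1  ⇒  -1.
Ram(-145, -5) = {2, ∞}; no ℚ_2-point on the conic.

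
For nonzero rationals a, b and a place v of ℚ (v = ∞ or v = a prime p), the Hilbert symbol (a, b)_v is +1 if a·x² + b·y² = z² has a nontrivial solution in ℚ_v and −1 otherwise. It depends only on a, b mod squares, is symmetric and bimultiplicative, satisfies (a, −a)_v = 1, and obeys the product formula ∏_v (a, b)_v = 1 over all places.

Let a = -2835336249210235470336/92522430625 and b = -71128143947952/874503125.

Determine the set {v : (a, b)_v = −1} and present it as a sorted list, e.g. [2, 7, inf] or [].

(a, b) ≡ (-546, -15) mod (ℚ^×)²; places V = {2, 3, 5, 7, 13, 23, ∞}.
(a,b)_2: α=9, β=4; u≡7, v≡1 (mod 8); ε(u)ε(v)=1·0, αω(v)=9·0, βω(u)=4·0; sum ≡ 0  ⇒  +1.
(a,b)_23: α=-6, u≡9; β=-4, v≡8 (mod 23); (9|23)=+1, (8|23)=+1; sign (−1)^0·+1^-4·+1^-6 = +1.
(a,b)_7: α=9, u≡5; β=8, v≡5 (mod 7); (5|7)=-1, (5|7)=-1; sign (−1)^0·-1^8·-1^9 = -1.
(a,b)_3: α=7, u≡1; β=3, v≡1 (mod 3); (1|3)=+1, (1|3)=+1; sign (−1)^1·+1^3·+1^7 = -1.
(a,b)_5: α=-4, u≡1; β=-5, v≡3 (mod 5); (1|5)=+1, (3|5)=-1; sign (−1)^0·+1^-5·-1^-4 = +1.
(a,b)_13: α=7, u≡10; β=4, v≡2 (mod 13); (10|13)=+1, (2|13)=-1; sign (−1)^0·+1^4·-1^7 = -1.
(a,b)_∞: sgn(-546)=−, sgn(-15)=−, so -1.
|Ram(-546, -15)| = 4, even; anisotropic at {3, 7, 13, ∞}.

[3, 7, 13, inf]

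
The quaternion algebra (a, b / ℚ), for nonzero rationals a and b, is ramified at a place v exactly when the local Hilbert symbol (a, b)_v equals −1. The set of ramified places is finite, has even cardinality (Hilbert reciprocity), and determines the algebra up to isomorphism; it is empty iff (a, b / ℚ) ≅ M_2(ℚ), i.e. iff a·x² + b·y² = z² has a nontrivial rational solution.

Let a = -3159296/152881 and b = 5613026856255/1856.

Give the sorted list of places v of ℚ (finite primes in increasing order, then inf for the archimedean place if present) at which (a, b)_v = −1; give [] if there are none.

(a, b) ≡ (-12341, 13195) mod (ℚ^×)²; places V = {2, 3, 5, 7, 13, 17, 23, 29, 41, 43, ∞}.
(a,b)_23: α=-2, u≡20; β=0, v≡16 (mod 23); (20|23)=-1, (16|23)=+1; sign (−1)^0·-1^0·+1^-2 = +1.
(a,b)_5: α=0, u≡4; β=1, v≡1 (mod 5); (4|5)=+1, (1|5)=+1; sign (−1)^0·+1^1·+1^0 = +1.
(a,b)_3: α=0, u≡1; β=4, v≡1 (mod 3); (1|3)=+1, (1|3)=+1; sign (−1)^0·+1^4·+1^0 = +1.
(a,b)_2: α=8, β=-6; u≡3, v≡3 (mod 8); ε(u)ε(v)=1·1, αω(v)=8·1, βω(u)=-6·1; sum ≡ 1  ⇒  -1.
(a,b)_17: α=-2, u≡9; β=0, v≡11 (mod 17); (9|17)=+1, (11|17)=-1; sign (−1)^0·+1^0·-1^-2 = +1.
(a,b)_∞: sgn(-12341)=−, sgn(13195)=+, so +1.
(a,b)_41: α=1, u≡38; β=2, v≡7 (mod 41); (38|41)=-1, (7|41)=-1; sign (−1)^0·-1^2·-1^1 = -1.
(a,b)_7: α=1, u≡4; β=3, v≡1 (mod 7); (4|7)=+1, (1|7)=+1; sign (−1)^1·+1^3·+1^1 = -1.
(a,b)_29: α=0, u≡1; β=-1, v≡13 (mod 29); (1|29)=+1, (13|29)=+1; sign (−1)^0·+1^-1·+1^0 = +1.
(a,b)_13: α=0, u≡3; β=1, v≡12 (mod 13); (3|13)=+1, (12|13)=+1; sign (−1)^0·+1^1·+1^0 = +1.
(a,b)_43: α=1, u≡9; β=2, v≡26 (mod 43); (9|43)=+1, (26|43)=-1; sign (−1)^0·+1^2·-1^1 = -1.
(-12341, 13195 / ℚ) ramifies at {2, 7, 41, 43}: a division algebra.

[2, 7, 41, 43]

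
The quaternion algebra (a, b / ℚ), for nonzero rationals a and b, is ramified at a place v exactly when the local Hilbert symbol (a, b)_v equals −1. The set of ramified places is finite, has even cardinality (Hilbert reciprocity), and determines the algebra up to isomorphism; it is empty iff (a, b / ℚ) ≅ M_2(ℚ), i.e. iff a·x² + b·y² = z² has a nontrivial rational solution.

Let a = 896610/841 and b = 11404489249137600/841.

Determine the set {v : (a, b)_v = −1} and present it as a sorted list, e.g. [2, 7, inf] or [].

(a, b) ≡ (7410, 24871) mod (ℚ^×)²; places V = {2, 3, 5, 7, 11, 13, 17, 19, 29, ∞}.
(a,b)_∞: sgn(7410)=+, sgn(24871)=+, so +1.
(a,b)_17: α=0, u≡8; β=1, v≡15 (mod 17); (8|17)=+1, (15|17)=+1; sign (−1)^0·+1^1·+1^0 = +1.
(a,b)_11: α=2, u≡8; β=3, v≡6 (mod 11); (8|11)=-1, (6|11)=-1; sign (−1)^0·-1^3·-1^2 = -1.
(a,b)_7: α=0, u≡1; β=1, v≡4 (mod 7); (1|7)=+1, (4|7)=+1; sign (−1)^0·+1^1·+1^0 = +1.
(a,b)_3: α=1, u≡1; β=8, v≡1 (mod 3); (1|3)=+1, (1|3)=+1; sign (−1)^0·+1^8·+1^1 = +1.
(a,b)_5: α=1, u≡2; β=2, v≡4 (mod 5); (2|5)=-1, (4|5)=+1; sign (−1)^0·-1^2·+1^1 = +1.
(a,b)_19: α=1, u≡14; β=3, v≡5 (mod 19); (14|19)=-1, (5|19)=+1; sign (−1)^1·-1^3·+1^1 = +1.
(a,b)_13: α=1, u≡2; β=0, v≡2 (mod 13); (2|13)=-1, (2|13)=-1; sign (−1)^0·-1^0·-1^1 = -1.
(a,b)_29: α=-2, u≡17; β=-2, v≡2 (mod 29); (17|29)=-1, (2|29)=-1; sign (−1)^0·-1^-2·-1^-2 = +1.
(a,b)_2: α=1, β=6; u≡1, v≡7 (mod 8); ε(u)ε(v)=0·1, αω(v)=1·0, βω(u)=6·0; sum ≡ 0  ⇒  +1.
Ram(7410, 24871) = {11, 13}; no ℚ_11-point on the conic.

[11, 13]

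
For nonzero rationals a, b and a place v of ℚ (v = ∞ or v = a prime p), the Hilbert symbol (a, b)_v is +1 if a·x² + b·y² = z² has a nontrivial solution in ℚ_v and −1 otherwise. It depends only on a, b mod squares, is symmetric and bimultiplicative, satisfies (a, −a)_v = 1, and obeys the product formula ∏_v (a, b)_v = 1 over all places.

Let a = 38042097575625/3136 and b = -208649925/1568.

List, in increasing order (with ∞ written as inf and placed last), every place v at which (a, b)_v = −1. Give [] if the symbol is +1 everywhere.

[3, 11, 13, 19]

Mod squares: a ≡ 21489, b ≡ -206074. Check v ∈ {∞, 2, 3, 5, 7, 11, 13, 17, 19, 29}.
v=2: v_2(a)=-6, v_2(b)=-5; units ≡ 1, 3 (mod 8); ε·ε+αω+βω = 0·1+-6·1+-5·0 ≡ 0  ⇒  (a,b)_2 = +1.
v=11: a=11^2·(≡10), b=11^1·(≡10) mod 11; (10|11)=-1, (10|11)=-1; (−1)^{2·1·5}·(-1)^1·(-1)^2 = -1.
v=3: a=3^5·(≡2), b=3^4·(≡2) mod 3; (2|3)=-1, (2|3)=-1; (−1)^{5·4·1}·(-1)^4·(-1)^5 = -1.
v=7: a=7^-2·(≡3), b=7^-2·(≡5) mod 7; (3|7)=-1, (5|7)=-1; (−1)^{-2·-2·3}·(-1)^-2·(-1)^-2 = +1.
v=29: a=29^1·(≡6), b=29^1·(≡23) mod 29; (6|29)=+1, (23|29)=+1; (−1)^{1·1·14}·(+1)^1·(+1)^1 = +1.
v=∞: 21489 > 0 and -206074 < 0  ⇒  (a,b)_∞ = +1.
v=5: a=5^4·(≡1), b=5^2·(≡1) mod 5; (1|5)=+1, (1|5)=+1; (−1)^{4·2·2}·(+1)^2·(+1)^4 = +1.
v=13: a=13^1·(≡11), b=13^0·(≡11) mod 13; (11|13)=-1, (11|13)=-1; (−1)^{1·0·6}·(-1)^0·(-1)^1 = -1.
v=17: a=17^2·(≡4), b=17^1·(≡4) mod 17; (4|17)=+1, (4|17)=+1; (−1)^{2·1·8}·(+1)^1·(+1)^2 = +1.
v=19: a=19^1·(≡12), b=19^1·(≡14) mod 19; (12|19)=-1, (14|19)=-1; (−1)^{1·1·9}·(-1)^1·(-1)^1 = -1.
(21489, -206074 / ℚ) ramifies at {3, 11, 13, 19}: a division algebra.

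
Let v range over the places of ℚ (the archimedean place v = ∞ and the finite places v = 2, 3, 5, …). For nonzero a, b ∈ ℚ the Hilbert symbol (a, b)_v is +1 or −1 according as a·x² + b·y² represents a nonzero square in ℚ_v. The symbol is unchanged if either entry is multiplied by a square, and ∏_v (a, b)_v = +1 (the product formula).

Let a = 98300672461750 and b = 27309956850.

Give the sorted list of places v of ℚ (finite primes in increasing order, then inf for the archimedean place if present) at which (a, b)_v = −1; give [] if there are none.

(a, b) ≡ (93670, 336226) mod (ℚ^×)²; places V = {2, 3, 5, 11, 17, 19, 29, 31, ∞}.
(a,b)_29: α=1, u≡15; β=1, v≡24 (mod 29); (15|29)=-1, (24|29)=+1; sign (−1)^0·-1^1·+1^1 = -1.
(a,b)_31: α=2, u≡20; β=1, v≡11 (mod 31); (20|31)=+1, (11|31)=-1; sign (−1)^0·+1^1·-1^2 = +1.
(a,b)_19: α=3, u≡16; β=2, v≡13 (mod 19); (16|19)=+1, (13|19)=-1; sign (−1)^0·+1^2·-1^3 = -1.
(a,b)_3: α=0, u≡1; β=2, v≡1 (mod 3); (1|3)=+1, (1|3)=+1; sign (−1)^0·+1^2·+1^0 = +1.
(a,b)_∞: sgn(93670)=+, sgn(336226)=+, so +1.
(a,b)_5: α=3, u≡4; β=2, v≡4 (mod 5); (4|5)=+1, (4|5)=+1; sign (−1)^0·+1^2·+1^3 = +1.
(a,b)_17: α=1, u≡13; β=1, v≡10 (mod 17); (13|17)=+1, (10|17)=-1; sign (−1)^0·+1^1·-1^1 = -1.
(a,b)_2: α=1, β=1; u≡3, v≡1 (mod 8); ε(u)ε(v)=1·0, αω(v)=1·0, βω(u)=1·1; sum ≡ 1  ⇒  -1.
(a,b)_11: α=2, u≡1; β=1, v≡8 (mod 11); (1|11)=+1, (8|11)=-1; sign (−1)^0·+1^1·-1^2 = +1.
(93670, 336226 / ℚ) ramifies at {2, 17, 19, 29}: a division algebra.

[2, 17, 19, 29]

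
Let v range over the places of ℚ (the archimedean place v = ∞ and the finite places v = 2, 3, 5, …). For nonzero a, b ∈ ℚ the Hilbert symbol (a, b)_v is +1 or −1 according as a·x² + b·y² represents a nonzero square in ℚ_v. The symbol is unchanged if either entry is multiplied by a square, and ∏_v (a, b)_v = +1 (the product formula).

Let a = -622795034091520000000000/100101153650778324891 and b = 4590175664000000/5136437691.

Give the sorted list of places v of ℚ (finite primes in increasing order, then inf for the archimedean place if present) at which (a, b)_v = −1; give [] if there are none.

Mod squares: a ≡ -21197, b ≡ 1123441. Check v ∈ {∞, 2, 3, 5, 7, 11, 37, 41, 47, 53}.
v=41: a=41^1·(≡36), b=41^1·(≡34) mod 41; (36|41)=+1, (34|41)=-1; (−1)^{1·1·20}·(+1)^1·(-1)^1 = -1.
v=2: v_2(a)=22, v_2(b)=10; units ≡ 3, 1 (mod 8); ε·ε+αω+βω = 1·0+22·0+10·1 ≡ 0  ⇒  (a,b)_2 = +1.
v=53: a=53^4·(≡32), b=53^3·(≡23) mod 53; (32|53)=-1, (23|53)=-1; (−1)^{4·3·26}·(-1)^3·(-1)^4 = -1.
v=∞: -21197 < 0 and 1123441 > 0  ⇒  (a,b)_∞ = +1.
v=5: a=5^10·(≡2), b=5^6·(≡1) mod 5; (2|5)=-1, (1|5)=+1; (−1)^{10·6·2}·(-1)^6·(+1)^10 = +1.
v=11: a=11^-3·(≡3), b=11^-1·(≡10) mod 11; (3|11)=+1, (10|11)=-1; (−1)^{-3·-1·5}·(+1)^-1·(-1)^-3 = +1.
v=7: a=7^-14·(≡5), b=7^-8·(≡2) mod 7; (5|7)=-1, (2|7)=+1; (−1)^{-14·-8·3}·(-1)^-8·(+1)^-14 = +1.
v=3: a=3^-4·(≡1), b=3^-4·(≡1) mod 3; (1|3)=+1, (1|3)=+1; (−1)^{-4·-4·1}·(+1)^-4·(+1)^-4 = +1.
v=47: a=47^1·(≡40), b=47^1·(≡2) mod 47; (40|47)=-1, (2|47)=+1; (−1)^{1·1·23}·(-1)^1·(+1)^1 = +1.
v=37: a=37^-2·(≡11), b=37^0·(≡26) mod 37; (11|37)=+1, (26|37)=+1; (−1)^{-2·0·18}·(+1)^0·(+1)^-2 = +1.
|Ram(-21197, 1123441)| = 2, even; anisotropic at {41, 53}.

[41, 53]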